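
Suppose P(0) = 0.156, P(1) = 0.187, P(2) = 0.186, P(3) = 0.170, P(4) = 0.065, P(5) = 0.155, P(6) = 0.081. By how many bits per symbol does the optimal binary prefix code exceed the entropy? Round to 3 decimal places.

0.050 bits

Entropy H = −Σ p log₂ p ≈ 2.7233 bits.
Huffman merges: 13/200+81/1000→73/500; 73/500+31/200→301/1000; 39/250+17/100→163/500; 93/500+187/1000→373/1000; 301/1000+163/500→627/1000; 373/1000+627/1000→1. L = 2773/1000 ≈ 2.7730.
L − H = 2.7730 − 2.7233 = 0.050 bits.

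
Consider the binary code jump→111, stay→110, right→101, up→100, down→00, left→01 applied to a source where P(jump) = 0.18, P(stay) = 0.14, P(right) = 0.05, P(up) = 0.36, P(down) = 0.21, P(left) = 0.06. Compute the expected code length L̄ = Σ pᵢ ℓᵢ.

L̄ = Σ pᵢ·ℓᵢ = 0.18·3 + 0.14·3 + 0.05·3 + 0.36·3 + 0.21·2 + 0.06·2 = 2.73 bits/symbol.

2.73 bits/symbol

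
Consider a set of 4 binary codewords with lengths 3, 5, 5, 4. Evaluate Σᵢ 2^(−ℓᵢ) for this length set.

0.25

With common denominator 2^5 = 32: Σ 2^(−ℓᵢ) = 4/32 + 1/32 + 1/32 + 2/32 = 8/32 = 0.25.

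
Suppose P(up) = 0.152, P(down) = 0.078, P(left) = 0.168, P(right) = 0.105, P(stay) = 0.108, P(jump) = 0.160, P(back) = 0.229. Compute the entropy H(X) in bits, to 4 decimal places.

2.7307 bits

H = −Σ pᵢ log₂ pᵢ.
−0.152·log₂(0.152) = 0.4131
−0.078·log₂(0.078) = 0.2871
−0.168·log₂(0.168) = 0.4323
−0.105·log₂(0.105) = 0.3414
−0.108·log₂(0.108) = 0.3468
−0.160·log₂(0.160) = 0.4230
−0.229·log₂(0.229) = 0.4870
Sum ≈ 2.7307 → 2.7307 bits.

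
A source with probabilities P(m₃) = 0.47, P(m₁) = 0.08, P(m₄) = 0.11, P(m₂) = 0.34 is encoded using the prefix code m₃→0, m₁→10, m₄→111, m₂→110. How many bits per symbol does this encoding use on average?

1.98 bits/symbol

L̄ = Σ pᵢ·ℓᵢ = 0.47·1 + 0.08·2 + 0.11·3 + 0.34·3 = 1.98 bits/symbol.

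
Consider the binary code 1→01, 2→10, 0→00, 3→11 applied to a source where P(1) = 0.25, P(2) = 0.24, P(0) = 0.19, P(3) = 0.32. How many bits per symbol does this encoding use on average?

L̄ = Σ pᵢ·ℓᵢ = 0.25·2 + 0.24·2 + 0.19·2 + 0.32·2 = 2 bits/symbol.

2 bits/symbol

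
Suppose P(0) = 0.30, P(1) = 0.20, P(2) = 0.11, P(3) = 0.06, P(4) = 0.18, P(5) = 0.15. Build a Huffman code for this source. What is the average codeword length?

Repeatedly combine the two least-probable nodes; the expected code length is the sum of the merged weights.
merge 3/50 + 11/100 → 17/100
merge 3/20 + 17/100 → 8/25
merge 9/50 + 1/5 → 19/50
merge 3/10 + 8/25 → 31/50
merge 19/50 + 31/50 → 1
L = 17/100 + 8/25 + 19/50 + 31/50 + 1 = 249/100 = 2.49 bits/symbol.

2.49 bits/symbol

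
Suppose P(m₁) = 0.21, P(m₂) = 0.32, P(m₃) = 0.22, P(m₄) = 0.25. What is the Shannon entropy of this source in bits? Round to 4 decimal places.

H = −Σ pᵢ log₂ pᵢ.
−0.21·log₂(0.21) = 0.4728
−0.32·log₂(0.32) = 0.5260
−0.22·log₂(0.22) = 0.4806
−0.25·log₂(0.25) = 0.5000
Sum ≈ 1.9794 → 1.9794 bits.

1.9794 bits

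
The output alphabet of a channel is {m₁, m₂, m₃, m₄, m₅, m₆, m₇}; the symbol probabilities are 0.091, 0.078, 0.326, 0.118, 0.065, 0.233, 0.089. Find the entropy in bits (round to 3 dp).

2.549 bits

H = −Σ pᵢ log₂ pᵢ.
−0.091·log₂(0.091) = 0.3147
−0.078·log₂(0.078) = 0.2871
−0.326·log₂(0.326) = 0.5272
−0.118·log₂(0.118) = 0.3638
−0.065·log₂(0.065) = 0.2563
−0.233·log₂(0.233) = 0.4897
−0.089·log₂(0.089) = 0.3106
Sum ≈ 2.5493 → 2.549 bits.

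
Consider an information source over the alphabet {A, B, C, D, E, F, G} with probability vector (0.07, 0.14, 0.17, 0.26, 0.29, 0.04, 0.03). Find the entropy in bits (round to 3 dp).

H = −Σ pᵢ log₂ pᵢ.
−0.07·log₂(0.07) = 0.2686
−0.14·log₂(0.14) = 0.3971
−0.17·log₂(0.17) = 0.4346
−0.26·log₂(0.26) = 0.5053
−0.29·log₂(0.29) = 0.5179
−0.04·log₂(0.04) = 0.1858
−0.03·log₂(0.03) = 0.1518
Sum ≈ 2.4610 → 2.461 bits.

2.461 bits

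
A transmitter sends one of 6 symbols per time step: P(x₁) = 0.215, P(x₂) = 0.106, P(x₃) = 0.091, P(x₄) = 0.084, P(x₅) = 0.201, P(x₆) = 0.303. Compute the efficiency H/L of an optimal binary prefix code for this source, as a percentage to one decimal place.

98.6%

Entropy H = −Σ p log₂ p ≈ 2.4221 bits.
Huffman merges: 21/250+91/1000→7/40; 53/500+7/40→281/1000; 201/1000+43/200→52/125; 281/1000+303/1000→73/125; 52/125+73/125→1. L = 307/125 ≈ 2.4560.
Efficiency = H/L = 2.4221/2.4560 = 98.6%.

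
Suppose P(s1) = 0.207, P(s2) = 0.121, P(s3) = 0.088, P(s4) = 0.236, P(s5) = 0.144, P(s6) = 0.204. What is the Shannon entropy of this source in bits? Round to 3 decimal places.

H = −Σ pᵢ log₂ pᵢ.
−0.207·log₂(0.207) = 0.4704
−0.121·log₂(0.121) = 0.3687
−0.088·log₂(0.088) = 0.3086
−0.236·log₂(0.236) = 0.4916
−0.144·log₂(0.144) = 0.4026
−0.204·log₂(0.204) = 0.4678
Sum ≈ 2.5097 → 2.510 bits.

2.510 bits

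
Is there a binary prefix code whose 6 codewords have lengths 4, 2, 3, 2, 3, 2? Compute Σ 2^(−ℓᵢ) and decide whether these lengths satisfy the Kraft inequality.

1.0625; no

With common denominator 2^4 = 16: Σ 2^(−ℓᵢ) = 1/16 + 4/16 + 2/16 + 4/16 + 2/16 + 4/16 = 17/16 = 1.0625.
Kraft's inequality requires Σ ≤ 1; here Σ = 1.0625 > 1, so no such prefix code exists.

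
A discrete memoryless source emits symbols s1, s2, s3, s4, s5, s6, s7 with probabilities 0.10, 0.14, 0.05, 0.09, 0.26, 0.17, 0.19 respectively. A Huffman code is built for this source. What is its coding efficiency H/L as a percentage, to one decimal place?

Entropy H = −Σ p log₂ p ≈ 2.6532 bits.
Huffman merges: 1/20+9/100→7/50; 1/10+7/50→6/25; 7/50+17/100→31/100; 19/100+6/25→43/100; 13/50+31/100→57/100; 43/100+57/100→1. L = 269/100 ≈ 2.6900.
Efficiency = H/L = 2.6532/2.6900 = 98.6%.

98.6%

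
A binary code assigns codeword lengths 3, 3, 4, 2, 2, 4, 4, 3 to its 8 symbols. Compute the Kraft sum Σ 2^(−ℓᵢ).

With common denominator 2^4 = 16: Σ 2^(−ℓᵢ) = 2/16 + 2/16 + 1/16 + 4/16 + 4/16 + 1/16 + 1/16 + 2/16 = 17/16 = 1.0625.

1.0625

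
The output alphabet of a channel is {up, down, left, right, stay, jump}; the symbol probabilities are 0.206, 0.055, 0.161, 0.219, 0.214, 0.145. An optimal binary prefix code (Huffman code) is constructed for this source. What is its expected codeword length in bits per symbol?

Repeatedly combine the two least-probable nodes; the expected code length is the sum of the merged weights.
merge 11/200 + 29/200 → 1/5
merge 161/1000 + 1/5 → 361/1000
merge 103/500 + 107/500 → 21/50
merge 219/1000 + 361/1000 → 29/50
merge 21/50 + 29/50 → 1
L = 1/5 + 361/1000 + 21/50 + 29/50 + 1 = 2561/1000 = 2.561 bits/symbol.

2.561 bits/symbol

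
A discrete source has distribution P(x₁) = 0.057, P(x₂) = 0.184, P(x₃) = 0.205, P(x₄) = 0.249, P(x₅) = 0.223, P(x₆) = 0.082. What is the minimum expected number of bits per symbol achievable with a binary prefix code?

2.462 bits/symbol

Repeatedly combine the two least-probable nodes; the expected code length is the sum of the merged weights.
merge 57/1000 + 41/500 → 139/1000
merge 139/1000 + 23/125 → 323/1000
merge 41/200 + 223/1000 → 107/250
merge 249/1000 + 323/1000 → 143/250
merge 107/250 + 143/250 → 1
L = 139/1000 + 323/1000 + 107/250 + 143/250 + 1 = 1231/500 = 2.462 bits/symbol.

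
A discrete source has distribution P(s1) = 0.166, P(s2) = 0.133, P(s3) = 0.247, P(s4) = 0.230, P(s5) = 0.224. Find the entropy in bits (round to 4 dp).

H = −Σ pᵢ log₂ pᵢ.
−0.166·log₂(0.166) = 0.4301
−0.133·log₂(0.133) = 0.3871
−0.247·log₂(0.247) = 0.4983
−0.230·log₂(0.230) = 0.4877
−0.224·log₂(0.224) = 0.4835
Sum ≈ 2.2866 → 2.2866 bits.

2.2866 bits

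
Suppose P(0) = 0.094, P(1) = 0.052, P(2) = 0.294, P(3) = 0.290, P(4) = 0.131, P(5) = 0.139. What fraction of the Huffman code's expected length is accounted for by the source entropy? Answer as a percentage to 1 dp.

Entropy H = −Σ p log₂ p ≈ 2.3594 bits.
Huffman merges: 13/250+47/500→73/500; 131/1000+139/1000→27/100; 73/500+27/100→52/125; 29/100+147/500→73/125; 52/125+73/125→1. L = 302/125 ≈ 2.4160.
Efficiency = H/L = 2.3594/2.4160 = 97.7%.

97.7%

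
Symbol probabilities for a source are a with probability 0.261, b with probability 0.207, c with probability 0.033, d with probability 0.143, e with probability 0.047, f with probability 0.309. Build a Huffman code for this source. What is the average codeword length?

Repeatedly combine the two least-probable nodes; the expected code length is the sum of the merged weights.
merge 33/1000 + 47/1000 → 2/25
merge 2/25 + 143/1000 → 223/1000
merge 207/1000 + 223/1000 → 43/100
merge 261/1000 + 309/1000 → 57/100
merge 43/100 + 57/100 → 1
L = 2/25 + 223/1000 + 43/100 + 57/100 + 1 = 2303/1000 = 2.303 bits/symbol.

2.303 bits/symbol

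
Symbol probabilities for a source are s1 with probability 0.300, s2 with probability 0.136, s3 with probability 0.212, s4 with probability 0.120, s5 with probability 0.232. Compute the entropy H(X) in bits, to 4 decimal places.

2.2430 bits

H = −Σ pᵢ log₂ pᵢ.
−0.300·log₂(0.300) = 0.5211
−0.136·log₂(0.136) = 0.3915
−0.212·log₂(0.212) = 0.4744
−0.120·log₂(0.120) = 0.3671
−0.232·log₂(0.232) = 0.4890
Sum ≈ 2.2430 → 2.2430 bits.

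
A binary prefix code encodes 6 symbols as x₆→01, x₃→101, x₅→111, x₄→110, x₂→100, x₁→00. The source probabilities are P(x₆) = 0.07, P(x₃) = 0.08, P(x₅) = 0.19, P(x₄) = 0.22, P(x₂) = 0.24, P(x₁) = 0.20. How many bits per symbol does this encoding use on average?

2.73 bits/symbol

L̄ = Σ pᵢ·ℓᵢ = 0.07·2 + 0.08·3 + 0.19·3 + 0.22·3 + 0.24·3 + 0.20·2 = 2.73 bits/symbol.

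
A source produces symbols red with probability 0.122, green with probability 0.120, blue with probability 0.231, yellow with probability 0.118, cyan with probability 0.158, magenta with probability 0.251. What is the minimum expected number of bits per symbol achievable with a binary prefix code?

2.518 bits/symbol

Repeatedly combine the two least-probable nodes; the expected code length is the sum of the merged weights.
merge 59/500 + 3/25 → 119/500
merge 61/500 + 79/500 → 7/25
merge 231/1000 + 119/500 → 469/1000
merge 251/1000 + 7/25 → 531/1000
merge 469/1000 + 531/1000 → 1
L = 119/500 + 7/25 + 469/1000 + 531/1000 + 1 = 1259/500 = 2.518 bits/symbol.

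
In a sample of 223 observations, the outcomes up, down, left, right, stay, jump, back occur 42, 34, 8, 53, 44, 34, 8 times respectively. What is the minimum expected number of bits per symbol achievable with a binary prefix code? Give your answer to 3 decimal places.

Probabilities are the counts divided by 223.
Repeatedly combine the two least-probable nodes; the expected code length is the sum of the merged weights.
merge 8/223 + 8/223 → 16/223
merge 16/223 + 34/223 → 50/223
merge 34/223 + 42/223 → 76/223
merge 44/223 + 50/223 → 94/223
merge 53/223 + 76/223 → 129/223
merge 94/223 + 129/223 → 1
L = 16/223 + 50/223 + 76/223 + 94/223 + 129/223 + 1 = 588/223 ≈ 2.637 bits/symbol.

2.637 bits/symbol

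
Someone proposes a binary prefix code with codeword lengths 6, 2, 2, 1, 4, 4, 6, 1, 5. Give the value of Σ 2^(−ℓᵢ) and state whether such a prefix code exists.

With common denominator 2^6 = 64: Σ 2^(−ℓᵢ) = 1/64 + 16/64 + 16/64 + 32/64 + 4/64 + 4/64 + 1/64 + 32/64 + 2/64 = 108/64 = 1.6875.
Kraft's inequality requires Σ ≤ 1; here Σ = 1.6875 > 1, so no such prefix code exists.

1.6875; no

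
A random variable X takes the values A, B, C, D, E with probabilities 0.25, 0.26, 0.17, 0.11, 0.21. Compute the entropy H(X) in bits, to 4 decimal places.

2.2630 bits

H = −Σ pᵢ log₂ pᵢ.
−0.25·log₂(0.25) = 0.5000
−0.26·log₂(0.26) = 0.5053
−0.17·log₂(0.17) = 0.4346
−0.11·log₂(0.11) = 0.3503
−0.21·log₂(0.21) = 0.4728
Sum ≈ 2.2630 → 2.2630 bits.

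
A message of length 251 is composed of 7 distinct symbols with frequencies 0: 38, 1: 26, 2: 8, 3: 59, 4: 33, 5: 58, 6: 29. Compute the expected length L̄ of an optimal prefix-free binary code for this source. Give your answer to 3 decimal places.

2.669 bits/symbol

Probabilities are the counts divided by 251.
Repeatedly combine the two least-probable nodes; the expected code length is the sum of the merged weights.
merge 8/251 + 26/251 → 34/251
merge 29/251 + 33/251 → 62/251
merge 34/251 + 38/251 → 72/251
merge 58/251 + 59/251 → 117/251
merge 62/251 + 72/251 → 134/251
merge 117/251 + 134/251 → 1
L = 34/251 + 62/251 + 72/251 + 117/251 + 134/251 + 1 = 670/251 ≈ 2.669 bits/symbol.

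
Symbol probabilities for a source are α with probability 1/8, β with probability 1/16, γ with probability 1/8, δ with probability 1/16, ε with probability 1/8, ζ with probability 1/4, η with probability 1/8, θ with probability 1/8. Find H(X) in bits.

2.875 bits

Each probability is a power of 1/2, so log₂(1/p) is an integer.
H = Σ p·log₂(1/p) = 1/8·3 + 1/16·4 + 1/8·3 + 1/16·4 + 1/8·3 + 1/4·2 + 1/8·3 + 1/8·3 = 2.875 bits.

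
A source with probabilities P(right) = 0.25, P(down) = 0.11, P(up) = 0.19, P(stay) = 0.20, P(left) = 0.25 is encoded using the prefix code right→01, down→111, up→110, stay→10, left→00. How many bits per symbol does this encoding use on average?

2.3 bits/symbol

L̄ = Σ pᵢ·ℓᵢ = 0.25·2 + 0.11·3 + 0.19·3 + 0.20·2 + 0.25·2 = 2.3 bits/symbol.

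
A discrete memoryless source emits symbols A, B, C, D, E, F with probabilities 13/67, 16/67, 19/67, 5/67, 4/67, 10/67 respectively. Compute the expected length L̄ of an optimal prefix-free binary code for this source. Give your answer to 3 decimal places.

Repeatedly combine the two least-probable nodes; the expected code length is the sum of the merged weights.
merge 4/67 + 5/67 → 9/67
merge 9/67 + 10/67 → 19/67
merge 13/67 + 16/67 → 29/67
merge 19/67 + 19/67 → 38/67
merge 29/67 + 38/67 → 1
L = 9/67 + 19/67 + 29/67 + 38/67 + 1 = 162/67 ≈ 2.418 bits/symbol.

2.418 bits/symbol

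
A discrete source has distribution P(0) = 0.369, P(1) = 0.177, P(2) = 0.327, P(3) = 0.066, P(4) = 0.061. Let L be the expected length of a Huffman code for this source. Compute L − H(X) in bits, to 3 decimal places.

Entropy H = −Σ p log₂ p ≈ 2.0052 bits.
Huffman merges: 61/1000+33/500→127/1000; 127/1000+177/1000→38/125; 38/125+327/1000→631/1000; 369/1000+631/1000→1. L = 1031/500 ≈ 2.0620.
L − H = 2.0620 − 2.0052 = 0.057 bits.

0.057 bits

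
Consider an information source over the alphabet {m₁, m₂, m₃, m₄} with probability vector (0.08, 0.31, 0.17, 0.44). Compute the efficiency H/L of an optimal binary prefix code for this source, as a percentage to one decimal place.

97.8%

Entropy H = −Σ p log₂ p ≈ 1.7710 bits.
Huffman merges: 2/25+17/100→1/4; 1/4+31/100→14/25; 11/25+14/25→1. L = 181/100 ≈ 1.8100.
Efficiency = H/L = 1.7710/1.8100 = 97.8%.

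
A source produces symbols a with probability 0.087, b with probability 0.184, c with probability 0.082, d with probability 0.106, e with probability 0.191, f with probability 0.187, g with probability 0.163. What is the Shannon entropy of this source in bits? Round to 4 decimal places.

2.7300 bits

H = −Σ pᵢ log₂ pᵢ.
−0.087·log₂(0.087) = 0.3065
−0.184·log₂(0.184) = 0.4494
−0.082·log₂(0.082) = 0.2959
−0.106·log₂(0.106) = 0.3432
−0.191·log₂(0.191) = 0.4562
−0.187·log₂(0.187) = 0.4523
−0.163·log₂(0.163) = 0.4266
Sum ≈ 2.7300 → 2.7300 bits.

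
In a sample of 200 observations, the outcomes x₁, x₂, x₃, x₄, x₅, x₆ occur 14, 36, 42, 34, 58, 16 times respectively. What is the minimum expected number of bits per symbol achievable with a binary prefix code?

Probabilities are the counts divided by 200.
Repeatedly combine the two least-probable nodes; the expected code length is the sum of the merged weights.
merge 7/100 + 2/25 → 3/20
merge 3/20 + 17/100 → 8/25
merge 9/50 + 21/100 → 39/100
merge 29/100 + 8/25 → 61/100
merge 39/100 + 61/100 → 1
L = 3/20 + 8/25 + 39/100 + 61/100 + 1 = 247/100 = 2.47 bits/symbol.

2.47 bits/symbol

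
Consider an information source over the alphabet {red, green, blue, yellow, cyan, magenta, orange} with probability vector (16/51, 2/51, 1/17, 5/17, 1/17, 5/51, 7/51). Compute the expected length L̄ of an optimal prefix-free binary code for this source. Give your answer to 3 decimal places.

2.490 bits/symbol

Repeatedly combine the two least-probable nodes; the expected code length is the sum of the merged weights.
merge 2/51 + 1/17 → 5/51
merge 1/17 + 5/51 → 8/51
merge 5/51 + 7/51 → 4/17
merge 8/51 + 4/17 → 20/51
merge 5/17 + 16/51 → 31/51
merge 20/51 + 31/51 → 1
L = 5/51 + 8/51 + 4/17 + 20/51 + 31/51 + 1 = 127/51 ≈ 2.490 bits/symbol.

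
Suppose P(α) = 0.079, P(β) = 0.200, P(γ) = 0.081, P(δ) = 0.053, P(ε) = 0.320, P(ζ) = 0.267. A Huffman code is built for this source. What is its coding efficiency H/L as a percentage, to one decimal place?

98.4%

Entropy H = −Σ p log₂ p ≈ 2.3067 bits.
Huffman merges: 53/1000+79/1000→33/250; 81/1000+33/250→213/1000; 1/5+213/1000→413/1000; 267/1000+8/25→587/1000; 413/1000+587/1000→1. L = 469/200 ≈ 2.3450.
Efficiency = H/L = 2.3067/2.3450 = 98.4%.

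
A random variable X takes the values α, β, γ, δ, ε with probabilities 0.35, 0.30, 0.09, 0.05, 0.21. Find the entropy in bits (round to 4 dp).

H = −Σ pᵢ log₂ pᵢ.
−0.35·log₂(0.35) = 0.5301
−0.30·log₂(0.30) = 0.5211
−0.09·log₂(0.09) = 0.3127
−0.05·log₂(0.05) = 0.2161
−0.21·log₂(0.21) = 0.4728
Sum ≈ 2.0528 → 2.0528 bits.

2.0528 bits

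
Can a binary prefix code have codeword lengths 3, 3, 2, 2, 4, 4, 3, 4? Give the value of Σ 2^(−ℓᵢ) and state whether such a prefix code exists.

1.0625; no

With common denominator 2^4 = 16: Σ 2^(−ℓᵢ) = 2/16 + 2/16 + 4/16 + 4/16 + 1/16 + 1/16 + 2/16 + 1/16 = 17/16 = 1.0625.
Kraft's inequality requires Σ ≤ 1; here Σ = 1.0625 > 1, so no such prefix code exists.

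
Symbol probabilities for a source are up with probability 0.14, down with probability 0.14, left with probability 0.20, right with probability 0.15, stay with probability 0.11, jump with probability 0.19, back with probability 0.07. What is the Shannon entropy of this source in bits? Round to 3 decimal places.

2.743 bits

H = −Σ pᵢ log₂ pᵢ.
−0.14·log₂(0.14) = 0.3971
−0.14·log₂(0.14) = 0.3971
−0.20·log₂(0.20) = 0.4644
−0.15·log₂(0.15) = 0.4105
−0.11·log₂(0.11) = 0.3503
−0.19·log₂(0.19) = 0.4552
−0.07·log₂(0.07) = 0.2686
Sum ≈ 2.7432 → 2.743 bits.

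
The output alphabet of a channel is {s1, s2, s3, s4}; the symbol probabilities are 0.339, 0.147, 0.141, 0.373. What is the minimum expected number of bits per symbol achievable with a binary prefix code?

Repeatedly combine the two least-probable nodes; the expected code length is the sum of the merged weights.
merge 141/1000 + 147/1000 → 36/125
merge 36/125 + 339/1000 → 627/1000
merge 373/1000 + 627/1000 → 1
L = 36/125 + 627/1000 + 1 = 383/200 = 1.915 bits/symbol.

1.915 bits/symbol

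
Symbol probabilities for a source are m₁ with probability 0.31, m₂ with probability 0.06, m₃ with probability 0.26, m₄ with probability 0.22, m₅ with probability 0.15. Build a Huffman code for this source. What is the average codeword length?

2.21 bits/symbol

Repeatedly combine the two least-probable nodes; the expected code length is the sum of the merged weights.
merge 3/50 + 3/20 → 21/100
merge 21/100 + 11/50 → 43/100
merge 13/50 + 31/100 → 57/100
merge 43/100 + 57/100 → 1
L = 21/100 + 43/100 + 57/100 + 1 = 221/100 = 2.21 bits/symbol.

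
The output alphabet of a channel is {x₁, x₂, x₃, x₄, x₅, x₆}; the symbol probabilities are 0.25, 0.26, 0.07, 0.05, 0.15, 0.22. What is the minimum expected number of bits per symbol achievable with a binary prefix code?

2.39 bits/symbol

Repeatedly combine the two least-probable nodes; the expected code length is the sum of the merged weights.
merge 1/20 + 7/100 → 3/25
merge 3/25 + 3/20 → 27/100
merge 11/50 + 1/4 → 47/100
merge 13/50 + 27/100 → 53/100
merge 47/100 + 53/100 → 1
L = 3/25 + 27/100 + 47/100 + 53/100 + 1 = 239/100 = 2.39 bits/symbol.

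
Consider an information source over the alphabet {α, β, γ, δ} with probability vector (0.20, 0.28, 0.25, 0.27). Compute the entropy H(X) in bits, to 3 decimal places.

H = −Σ pᵢ log₂ pᵢ.
−0.20·log₂(0.20) = 0.4644
−0.28·log₂(0.28) = 0.5142
−0.25·log₂(0.25) = 0.5000
−0.27·log₂(0.27) = 0.5100
Sum ≈ 1.9886 → 1.989 bits.

1.989 bits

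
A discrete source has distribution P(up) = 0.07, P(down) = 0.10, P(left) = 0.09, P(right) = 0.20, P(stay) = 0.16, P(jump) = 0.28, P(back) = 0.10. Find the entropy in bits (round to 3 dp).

H = −Σ pᵢ log₂ pᵢ.
−0.07·log₂(0.07) = 0.2686
−0.10·log₂(0.10) = 0.3322
−0.09·log₂(0.09) = 0.3127
−0.20·log₂(0.20) = 0.4644
−0.16·log₂(0.16) = 0.4230
−0.28·log₂(0.28) = 0.5142
−0.10·log₂(0.10) = 0.3322
Sum ≈ 2.6472 → 2.647 bits.

2.647 bits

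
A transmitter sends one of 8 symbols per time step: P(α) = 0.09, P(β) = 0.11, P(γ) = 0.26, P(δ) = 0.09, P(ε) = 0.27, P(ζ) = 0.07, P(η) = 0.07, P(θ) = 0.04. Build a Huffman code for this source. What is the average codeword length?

2.74 bits/symbol

Repeatedly combine the two least-probable nodes; the expected code length is the sum of the merged weights.
merge 1/25 + 7/100 → 11/100
merge 7/100 + 9/100 → 4/25
merge 9/100 + 11/100 → 1/5
merge 11/100 + 4/25 → 27/100
merge 1/5 + 13/50 → 23/50
merge 27/100 + 27/100 → 27/50
merge 23/50 + 27/50 → 1
L = 11/100 + 4/25 + 1/5 + 27/100 + 23/50 + 27/50 + 1 = 137/50 = 2.74 bits/symbol.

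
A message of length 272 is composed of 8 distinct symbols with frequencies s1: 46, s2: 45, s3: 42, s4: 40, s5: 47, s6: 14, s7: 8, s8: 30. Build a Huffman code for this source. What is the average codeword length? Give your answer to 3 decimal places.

Probabilities are the counts divided by 272.
Repeatedly combine the two least-probable nodes; the expected code length is the sum of the merged weights.
merge 1/34 + 7/136 → 11/136
merge 11/136 + 15/136 → 13/68
merge 5/34 + 21/136 → 41/136
merge 45/272 + 23/136 → 91/272
merge 47/272 + 13/68 → 99/272
merge 41/136 + 91/272 → 173/272
merge 99/272 + 173/272 → 1
L = 11/136 + 13/68 + 41/136 + 91/272 + 99/272 + 173/272 + 1 = 791/272 ≈ 2.908 bits/symbol.

2.908 bits/symbol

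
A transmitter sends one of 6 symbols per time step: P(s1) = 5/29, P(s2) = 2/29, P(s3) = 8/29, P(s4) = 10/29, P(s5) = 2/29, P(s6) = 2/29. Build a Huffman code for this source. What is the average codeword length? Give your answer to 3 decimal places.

Repeatedly combine the two least-probable nodes; the expected code length is the sum of the merged weights.
merge 2/29 + 2/29 → 4/29
merge 2/29 + 4/29 → 6/29
merge 5/29 + 6/29 → 11/29
merge 8/29 + 10/29 → 18/29
merge 11/29 + 18/29 → 1
L = 4/29 + 6/29 + 11/29 + 18/29 + 1 = 68/29 ≈ 2.345 bits/symbol.

2.345 bits/symbol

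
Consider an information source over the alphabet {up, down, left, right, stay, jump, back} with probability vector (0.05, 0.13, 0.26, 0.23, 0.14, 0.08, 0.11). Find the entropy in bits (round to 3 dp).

2.631 bits

H = −Σ pᵢ log₂ pᵢ.
−0.05·log₂(0.05) = 0.2161
−0.13·log₂(0.13) = 0.3826
−0.26·log₂(0.26) = 0.5053
−0.23·log₂(0.23) = 0.4877
−0.14·log₂(0.14) = 0.3971
−0.08·log₂(0.08) = 0.2915
−0.11·log₂(0.11) = 0.3503
Sum ≈ 2.6306 → 2.631 bits.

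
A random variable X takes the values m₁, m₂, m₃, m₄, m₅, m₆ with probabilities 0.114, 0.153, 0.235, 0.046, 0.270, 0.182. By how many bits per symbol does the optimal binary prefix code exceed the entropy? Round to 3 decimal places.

0.049 bits

Entropy H = −Σ p log₂ p ≈ 2.4242 bits.
Huffman merges: 23/500+57/500→4/25; 153/1000+4/25→313/1000; 91/500+47/200→417/1000; 27/100+313/1000→583/1000; 417/1000+583/1000→1. L = 2473/1000 ≈ 2.4730.
L − H = 2.4730 − 2.4242 = 0.049 bits.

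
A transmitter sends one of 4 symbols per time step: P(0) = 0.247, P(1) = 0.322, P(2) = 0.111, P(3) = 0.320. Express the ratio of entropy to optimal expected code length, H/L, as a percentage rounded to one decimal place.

Entropy H = −Σ p log₂ p ≈ 1.9028 bits.
Huffman merges: 111/1000+247/1000→179/500; 8/25+161/500→321/500; 179/500+321/500→1. L = 2 ≈ 2.0000.
Efficiency = H/L = 1.9028/2.0000 = 95.1%.

95.1%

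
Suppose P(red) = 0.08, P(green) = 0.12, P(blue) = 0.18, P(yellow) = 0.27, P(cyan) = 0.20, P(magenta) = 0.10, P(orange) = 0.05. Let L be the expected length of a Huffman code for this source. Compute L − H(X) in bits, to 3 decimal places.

Entropy H = −Σ p log₂ p ≈ 2.6266 bits.
Huffman merges: 1/20+2/25→13/100; 1/10+3/25→11/50; 13/100+9/50→31/100; 1/5+11/50→21/50; 27/100+31/100→29/50; 21/50+29/50→1. L = 133/50 ≈ 2.6600.
L − H = 2.6600 − 2.6266 = 0.033 bits.

0.033 bits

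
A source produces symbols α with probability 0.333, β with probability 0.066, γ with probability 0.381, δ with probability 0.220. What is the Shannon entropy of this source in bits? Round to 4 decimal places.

1.7981 bits

H = −Σ pᵢ log₂ pᵢ.
−0.333·log₂(0.333) = 0.5283
−0.066·log₂(0.066) = 0.2588
−0.381·log₂(0.381) = 0.5304
−0.220·log₂(0.220) = 0.4806
Sum ≈ 1.7981 → 1.7981 bits.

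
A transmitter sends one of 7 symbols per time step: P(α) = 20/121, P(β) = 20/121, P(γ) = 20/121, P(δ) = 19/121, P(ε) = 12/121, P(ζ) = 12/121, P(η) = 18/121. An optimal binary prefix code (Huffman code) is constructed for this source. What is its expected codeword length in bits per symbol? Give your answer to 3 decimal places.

2.835 bits/symbol

Repeatedly combine the two least-probable nodes; the expected code length is the sum of the merged weights.
merge 12/121 + 12/121 → 24/121
merge 18/121 + 19/121 → 37/121
merge 20/121 + 20/121 → 40/121
merge 20/121 + 24/121 → 4/11
merge 37/121 + 40/121 → 7/11
merge 4/11 + 7/11 → 1
L = 24/121 + 37/121 + 40/121 + 4/11 + 7/11 + 1 = 343/121 ≈ 2.835 bits/symbol.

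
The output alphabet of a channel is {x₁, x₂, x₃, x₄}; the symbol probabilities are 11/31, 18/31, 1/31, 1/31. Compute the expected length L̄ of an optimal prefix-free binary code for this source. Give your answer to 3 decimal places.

1.484 bits/symbol

Repeatedly combine the two least-probable nodes; the expected code length is the sum of the merged weights.
merge 1/31 + 1/31 → 2/31
merge 2/31 + 11/31 → 13/31
merge 13/31 + 18/31 → 1
L = 2/31 + 13/31 + 1 = 46/31 ≈ 1.484 bits/symbol.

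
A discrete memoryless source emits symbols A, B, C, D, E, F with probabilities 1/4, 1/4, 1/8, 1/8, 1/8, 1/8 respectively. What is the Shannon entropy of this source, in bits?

Each probability is a power of 1/2, so log₂(1/p) is an integer.
H = Σ p·log₂(1/p) = 1/4·2 + 1/4·2 + 1/8·3 + 1/8·3 + 1/8·3 + 1/8·3 = 2.5 bits.

2.5 bits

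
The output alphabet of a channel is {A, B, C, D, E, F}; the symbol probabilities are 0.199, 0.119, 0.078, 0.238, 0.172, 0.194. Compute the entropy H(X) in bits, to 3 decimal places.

2.505 bits

H = −Σ pᵢ log₂ pᵢ.
−0.199·log₂(0.199) = 0.4635
−0.119·log₂(0.119) = 0.3654
−0.078·log₂(0.078) = 0.2871
−0.238·log₂(0.238) = 0.4929
−0.172·log₂(0.172) = 0.4368
−0.194·log₂(0.194) = 0.4590
Sum ≈ 2.5047 → 2.505 bits.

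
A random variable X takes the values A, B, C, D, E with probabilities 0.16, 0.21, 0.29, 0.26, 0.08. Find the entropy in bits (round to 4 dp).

H = −Σ pᵢ log₂ pᵢ.
−0.16·log₂(0.16) = 0.4230
−0.21·log₂(0.21) = 0.4728
−0.29·log₂(0.29) = 0.5179
−0.26·log₂(0.26) = 0.5053
−0.08·log₂(0.08) = 0.2915
Sum ≈ 2.2105 → 2.2105 bits.

2.2105 bits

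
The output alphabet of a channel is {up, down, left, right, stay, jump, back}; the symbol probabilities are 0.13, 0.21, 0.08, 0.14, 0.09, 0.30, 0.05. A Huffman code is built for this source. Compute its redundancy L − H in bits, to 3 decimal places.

0.026 bits

Entropy H = −Σ p log₂ p ≈ 2.5939 bits.
Huffman merges: 1/20+2/25→13/100; 9/100+13/100→11/50; 13/100+7/50→27/100; 21/100+11/50→43/100; 27/100+3/10→57/100; 43/100+57/100→1. L = 131/50 ≈ 2.6200.
L − H = 2.6200 − 2.5939 = 0.026 bits.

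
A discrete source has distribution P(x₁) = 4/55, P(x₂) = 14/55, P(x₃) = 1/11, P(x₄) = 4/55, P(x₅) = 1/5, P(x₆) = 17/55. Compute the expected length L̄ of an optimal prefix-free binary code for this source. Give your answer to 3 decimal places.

2.382 bits/symbol

Repeatedly combine the two least-probable nodes; the expected code length is the sum of the merged weights.
merge 4/55 + 4/55 → 8/55
merge 1/11 + 8/55 → 13/55
merge 1/5 + 13/55 → 24/55
merge 14/55 + 17/55 → 31/55
merge 24/55 + 31/55 → 1
L = 8/55 + 13/55 + 24/55 + 31/55 + 1 = 131/55 ≈ 2.382 bits/symbol.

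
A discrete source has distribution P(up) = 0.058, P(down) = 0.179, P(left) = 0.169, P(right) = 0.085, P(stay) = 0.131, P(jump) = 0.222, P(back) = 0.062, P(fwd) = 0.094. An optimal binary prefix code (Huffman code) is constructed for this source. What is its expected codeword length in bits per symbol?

Repeatedly combine the two least-probable nodes; the expected code length is the sum of the merged weights.
merge 29/500 + 31/500 → 3/25
merge 17/200 + 47/500 → 179/1000
merge 3/25 + 131/1000 → 251/1000
merge 169/1000 + 179/1000 → 87/250
merge 179/1000 + 111/500 → 401/1000
merge 251/1000 + 87/250 → 599/1000
merge 401/1000 + 599/1000 → 1
L = 3/25 + 179/1000 + 251/1000 + 87/250 + 401/1000 + 599/1000 + 1 = 1449/500 = 2.898 bits/symbol.

2.898 bits/symbol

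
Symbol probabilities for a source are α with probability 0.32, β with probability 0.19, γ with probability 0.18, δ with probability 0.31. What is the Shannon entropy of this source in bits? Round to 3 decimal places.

H = −Σ pᵢ log₂ pᵢ.
−0.32·log₂(0.32) = 0.5260
−0.19·log₂(0.19) = 0.4552
−0.18·log₂(0.18) = 0.4453
−0.31·log₂(0.31) = 0.5238
Sum ≈ 1.9504 → 1.950 bits.

1.950 bits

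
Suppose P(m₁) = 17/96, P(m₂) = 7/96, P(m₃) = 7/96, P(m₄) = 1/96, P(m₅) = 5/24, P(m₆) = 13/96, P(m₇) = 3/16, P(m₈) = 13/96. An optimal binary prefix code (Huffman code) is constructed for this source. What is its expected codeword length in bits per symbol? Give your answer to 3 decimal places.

2.844 bits/symbol

Repeatedly combine the two least-probable nodes; the expected code length is the sum of the merged weights.
merge 1/96 + 7/96 → 1/12
merge 7/96 + 1/12 → 5/32
merge 13/96 + 13/96 → 13/48
merge 5/32 + 17/96 → 1/3
merge 3/16 + 5/24 → 19/48
merge 13/48 + 1/3 → 29/48
merge 19/48 + 29/48 → 1
L = 1/12 + 5/32 + 13/48 + 1/3 + 19/48 + 29/48 + 1 = 91/32 ≈ 2.844 bits/symbol.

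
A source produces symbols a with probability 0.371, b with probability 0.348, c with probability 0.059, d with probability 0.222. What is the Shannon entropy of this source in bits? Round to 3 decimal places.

1.784 bits

H = −Σ pᵢ log₂ pᵢ.
−0.371·log₂(0.371) = 0.5307
−0.348·log₂(0.348) = 0.5299
−0.059·log₂(0.059) = 0.2409
−0.222·log₂(0.222) = 0.4820
Sum ≈ 1.7836 → 1.784 bits.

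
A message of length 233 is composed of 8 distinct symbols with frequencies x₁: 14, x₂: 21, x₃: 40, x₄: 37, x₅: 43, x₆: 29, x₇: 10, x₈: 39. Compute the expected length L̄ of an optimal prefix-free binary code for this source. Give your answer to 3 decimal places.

Probabilities are the counts divided by 233.
Repeatedly combine the two least-probable nodes; the expected code length is the sum of the merged weights.
merge 10/233 + 14/233 → 24/233
merge 21/233 + 24/233 → 45/233
merge 29/233 + 37/233 → 66/233
merge 39/233 + 40/233 → 79/233
merge 43/233 + 45/233 → 88/233
merge 66/233 + 79/233 → 145/233
merge 88/233 + 145/233 → 1
L = 24/233 + 45/233 + 66/233 + 79/233 + 88/233 + 145/233 + 1 = 680/233 ≈ 2.918 bits/symbol.

2.918 bits/symbol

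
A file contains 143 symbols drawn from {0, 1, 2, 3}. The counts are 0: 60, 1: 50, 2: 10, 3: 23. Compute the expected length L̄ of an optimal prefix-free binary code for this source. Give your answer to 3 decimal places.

1.811 bits/symbol

Probabilities are the counts divided by 143.
Repeatedly combine the two least-probable nodes; the expected code length is the sum of the merged weights.
merge 10/143 + 23/143 → 3/13
merge 3/13 + 50/143 → 83/143
merge 60/143 + 83/143 → 1
L = 3/13 + 83/143 + 1 = 259/143 ≈ 1.811 bits/symbol.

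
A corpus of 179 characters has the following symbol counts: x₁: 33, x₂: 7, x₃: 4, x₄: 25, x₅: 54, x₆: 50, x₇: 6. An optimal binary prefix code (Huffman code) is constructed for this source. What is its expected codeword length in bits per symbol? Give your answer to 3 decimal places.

2.385 bits/symbol

Probabilities are the counts divided by 179.
Repeatedly combine the two least-probable nodes; the expected code length is the sum of the merged weights.
merge 4/179 + 6/179 → 10/179
merge 7/179 + 10/179 → 17/179
merge 17/179 + 25/179 → 42/179
merge 33/179 + 42/179 → 75/179
merge 50/179 + 54/179 → 104/179
merge 75/179 + 104/179 → 1
L = 10/179 + 17/179 + 42/179 + 75/179 + 104/179 + 1 = 427/179 ≈ 2.385 bits/symbol.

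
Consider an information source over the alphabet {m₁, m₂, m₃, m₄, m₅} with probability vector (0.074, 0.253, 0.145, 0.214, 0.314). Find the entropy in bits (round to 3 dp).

2.184 bits

H = −Σ pᵢ log₂ pᵢ.
−0.074·log₂(0.074) = 0.2780
−0.253·log₂(0.253) = 0.5016
−0.145·log₂(0.145) = 0.4040
−0.214·log₂(0.214) = 0.4760
−0.314·log₂(0.314) = 0.5247
Sum ≈ 2.1843 → 2.184 bits.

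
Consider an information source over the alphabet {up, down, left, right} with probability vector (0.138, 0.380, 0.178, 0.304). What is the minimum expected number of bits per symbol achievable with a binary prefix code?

Repeatedly combine the two least-probable nodes; the expected code length is the sum of the merged weights.
merge 69/500 + 89/500 → 79/250
merge 38/125 + 79/250 → 31/50
merge 19/50 + 31/50 → 1
L = 79/250 + 31/50 + 1 = 242/125 = 1.936 bits/symbol.

1.936 bits/symbol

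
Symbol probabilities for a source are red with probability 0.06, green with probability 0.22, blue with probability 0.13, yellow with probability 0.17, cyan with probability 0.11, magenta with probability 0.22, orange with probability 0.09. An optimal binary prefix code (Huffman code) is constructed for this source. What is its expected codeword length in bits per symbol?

2.71 bits/symbol

Repeatedly combine the two least-probable nodes; the expected code length is the sum of the merged weights.
merge 3/50 + 9/100 → 3/20
merge 11/100 + 13/100 → 6/25
merge 3/20 + 17/100 → 8/25
merge 11/50 + 11/50 → 11/25
merge 6/25 + 8/25 → 14/25
merge 11/25 + 14/25 → 1
L = 3/20 + 6/25 + 8/25 + 11/25 + 14/25 + 1 = 271/100 = 2.71 bits/symbol.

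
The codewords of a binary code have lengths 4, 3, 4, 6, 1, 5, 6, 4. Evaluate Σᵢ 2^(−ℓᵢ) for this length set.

0.875

With common denominator 2^6 = 64: Σ 2^(−ℓᵢ) = 4/64 + 8/64 + 4/64 + 1/64 + 32/64 + 2/64 + 1/64 + 4/64 = 56/64 = 0.875.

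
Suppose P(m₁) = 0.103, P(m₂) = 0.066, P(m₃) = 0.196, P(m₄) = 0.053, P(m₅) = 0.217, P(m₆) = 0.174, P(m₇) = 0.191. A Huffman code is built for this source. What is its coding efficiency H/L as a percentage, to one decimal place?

98.1%

Entropy H = −Σ p log₂ p ≈ 2.6555 bits.
Huffman merges: 53/1000+33/500→119/1000; 103/1000+119/1000→111/500; 87/500+191/1000→73/200; 49/250+217/1000→413/1000; 111/500+73/200→587/1000; 413/1000+587/1000→1. L = 1353/500 ≈ 2.7060.
Efficiency = H/L = 2.6555/2.7060 = 98.1%.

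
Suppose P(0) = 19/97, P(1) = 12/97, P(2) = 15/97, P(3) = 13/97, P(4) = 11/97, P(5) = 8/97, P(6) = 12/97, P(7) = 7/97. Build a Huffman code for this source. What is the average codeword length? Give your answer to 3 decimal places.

Repeatedly combine the two least-probable nodes; the expected code length is the sum of the merged weights.
merge 7/97 + 8/97 → 15/97
merge 11/97 + 12/97 → 23/97
merge 12/97 + 13/97 → 25/97
merge 15/97 + 15/97 → 30/97
merge 19/97 + 23/97 → 42/97
merge 25/97 + 30/97 → 55/97
merge 42/97 + 55/97 → 1
L = 15/97 + 23/97 + 25/97 + 30/97 + 42/97 + 55/97 + 1 = 287/97 ≈ 2.959 bits/symbol.

2.959 bits/symbol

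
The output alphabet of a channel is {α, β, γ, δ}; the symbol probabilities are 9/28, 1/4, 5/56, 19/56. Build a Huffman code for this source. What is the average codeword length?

2 bits/symbol

Repeatedly combine the two least-probable nodes; the expected code length is the sum of the merged weights.
merge 5/56 + 1/4 → 19/56
merge 9/28 + 19/56 → 37/56
merge 19/56 + 37/56 → 1
L = 19/56 + 37/56 + 1 = 2 bits/symbol.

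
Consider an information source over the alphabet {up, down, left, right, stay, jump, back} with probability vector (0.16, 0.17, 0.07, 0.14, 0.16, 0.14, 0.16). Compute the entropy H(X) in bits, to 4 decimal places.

2.7664 bits

H = −Σ pᵢ log₂ pᵢ.
−0.16·log₂(0.16) = 0.4230
−0.17·log₂(0.17) = 0.4346
−0.07·log₂(0.07) = 0.2686
−0.14·log₂(0.14) = 0.3971
−0.16·log₂(0.16) = 0.4230
−0.14·log₂(0.14) = 0.3971
−0.16·log₂(0.16) = 0.4230
Sum ≈ 2.7664 → 2.7664 bits.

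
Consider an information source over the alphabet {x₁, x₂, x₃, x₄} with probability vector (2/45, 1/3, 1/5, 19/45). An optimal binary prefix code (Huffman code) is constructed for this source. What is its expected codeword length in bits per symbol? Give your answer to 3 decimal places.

1.822 bits/symbol

Repeatedly combine the two least-probable nodes; the expected code length is the sum of the merged weights.
merge 2/45 + 1/5 → 11/45
merge 11/45 + 1/3 → 26/45
merge 19/45 + 26/45 → 1
L = 11/45 + 26/45 + 1 = 82/45 ≈ 1.822 bits/symbol.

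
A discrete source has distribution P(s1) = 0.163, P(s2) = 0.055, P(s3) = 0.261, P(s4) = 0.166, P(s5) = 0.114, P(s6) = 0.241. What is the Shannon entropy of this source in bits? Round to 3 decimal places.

2.444 bits

H = −Σ pᵢ log₂ pᵢ.
−0.163·log₂(0.163) = 0.4266
−0.055·log₂(0.055) = 0.2301
−0.261·log₂(0.261) = 0.5058
−0.166·log₂(0.166) = 0.4301
−0.114·log₂(0.114) = 0.3571
−0.241·log₂(0.241) = 0.4947
Sum ≈ 2.4445 → 2.444 bits.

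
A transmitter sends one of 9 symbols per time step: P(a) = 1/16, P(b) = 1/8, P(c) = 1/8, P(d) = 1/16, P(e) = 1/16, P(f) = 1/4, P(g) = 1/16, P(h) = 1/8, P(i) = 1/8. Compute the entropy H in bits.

Each probability is a power of 1/2, so log₂(1/p) is an integer.
H = Σ p·log₂(1/p) = 1/16·4 + 1/8·3 + 1/8·3 + 1/16·4 + 1/16·4 + 1/4·2 + 1/16·4 + 1/8·3 + 1/8·3 = 3 bits.

3 bits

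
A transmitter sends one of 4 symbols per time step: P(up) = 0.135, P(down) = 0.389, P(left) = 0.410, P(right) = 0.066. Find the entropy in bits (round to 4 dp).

1.7061 bits

H = −Σ pᵢ log₂ pᵢ.
−0.135·log₂(0.135) = 0.3900
−0.389·log₂(0.389) = 0.5299
−0.410·log₂(0.410) = 0.5274
−0.066·log₂(0.066) = 0.2588
Sum ≈ 1.7061 → 1.7061 bits.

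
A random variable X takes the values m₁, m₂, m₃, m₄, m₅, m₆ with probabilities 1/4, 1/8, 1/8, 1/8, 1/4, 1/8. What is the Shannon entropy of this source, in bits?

Each probability is a power of 1/2, so log₂(1/p) is an integer.
H = Σ p·log₂(1/p) = 1/4·2 + 1/8·3 + 1/8·3 + 1/8·3 + 1/4·2 + 1/8·3 = 2.5 bits.

2.5 bits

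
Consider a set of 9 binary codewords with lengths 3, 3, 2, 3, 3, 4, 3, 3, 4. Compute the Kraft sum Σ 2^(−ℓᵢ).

With common denominator 2^4 = 16: Σ 2^(−ℓᵢ) = 2/16 + 2/16 + 4/16 + 2/16 + 2/16 + 1/16 + 2/16 + 2/16 + 1/16 = 18/16 = 1.125.

1.125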